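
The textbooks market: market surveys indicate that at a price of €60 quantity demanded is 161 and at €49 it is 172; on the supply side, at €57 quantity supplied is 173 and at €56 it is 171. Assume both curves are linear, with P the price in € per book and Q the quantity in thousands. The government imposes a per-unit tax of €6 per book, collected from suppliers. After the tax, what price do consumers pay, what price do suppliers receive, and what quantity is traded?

Demand slope: (172 − 161)/(49 − 60) = -1, so Qd = 221 − P.
Supply slope: (171 − 173)/(56 − 57) = 2, so Qs = 2P + 59.
Without the tax, 221 − P = 2P + 59 gives 3P = 162, so P* = €54 and Q* = 167.
With the tax collected from suppliers, supply shifts: Qs = 2(P − 6) + 59.
Solving gives Q = 163 with consumers paying €58 and suppliers receiving €52 (the €6 wedge).
The less price-elastic side of the market bears the larger share of a per-unit tax.

Consumers pay €58; suppliers receive €52; quantity = 163.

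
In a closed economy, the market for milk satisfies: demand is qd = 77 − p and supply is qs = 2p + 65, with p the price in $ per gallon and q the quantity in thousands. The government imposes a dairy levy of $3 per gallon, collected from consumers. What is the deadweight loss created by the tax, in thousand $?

Deadweight loss = $3 thousand.

Without the tax, 77 − p = 2p + 65 gives 3p = 12, so p* = $4 and q* = 73.
With the tax collected from consumers, demand (in seller-price terms) shifts: qd = 77 − (p + 3).
New equilibrium: consumers pay $6, sellers receive $3, q = 71. (Wedge: pb − ps = 3.)
Quantity falls by |ΔQ| = |73 − 71| = 2.
DWL = ½ · t · |ΔQ| = ½ · 3 · 2 = $3.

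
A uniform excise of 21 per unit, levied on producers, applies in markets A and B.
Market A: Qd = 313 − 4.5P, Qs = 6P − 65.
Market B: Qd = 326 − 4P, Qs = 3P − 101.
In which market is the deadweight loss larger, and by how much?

Market A: pre-tax P* = 36, Q* = 151; post-tax Q = 97; deadweight loss = 567.
Market B: pre-tax P* = 61, Q* = 82; post-tax Q = 46; deadweight loss = 378.
Difference: 567 vs 378 → market A is larger by 189.

Market A, by 189.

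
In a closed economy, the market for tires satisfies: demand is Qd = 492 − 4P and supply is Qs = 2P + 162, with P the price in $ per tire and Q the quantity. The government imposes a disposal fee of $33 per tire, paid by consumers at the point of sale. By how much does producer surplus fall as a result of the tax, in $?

Producer surplus falls by $5500.

Before the tax: set 492 − 4P = 2P + 162 → P* = $55, Q* = 272.
With the tax collected from consumers, demand (in seller-price terms) shifts: Qd = 492 − 4(P + 33).
New equilibrium: consumers pay $66, sellers receive $33, Q = 228. (Wedge: Pb − Ps = 33.)
ΔPS is the trapezoid between Q = 228 and Q = 272 of height $22: ½ · (272 + 228) · 22 = $5500.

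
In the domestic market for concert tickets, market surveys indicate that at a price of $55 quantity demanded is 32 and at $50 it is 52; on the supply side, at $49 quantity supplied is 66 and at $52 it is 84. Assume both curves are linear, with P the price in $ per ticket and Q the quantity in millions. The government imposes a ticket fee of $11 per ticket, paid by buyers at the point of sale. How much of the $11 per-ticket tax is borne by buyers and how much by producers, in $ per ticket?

Buyers bear $6.6 per ticket; producers bear $4.4 per ticket.

Demand slope: (52 − 32)/(50 − 55) = -4, so Qd = 252 − 4P.
Supply slope: (84 − 66)/(52 − 49) = 6, so Qs = 6P − 228.
Without the tax, 252 − 4P = 6P − 228 gives 10P = 480, so P* = $48 and Q* = 60.
With the tax collected from buyers, demand (in seller-price terms) shifts: Qd = 252 − 4(P + 11).
New equilibrium: buyers pay $54.6, producers receive $43.6, Q = 33.6. (Wedge: Pb − Ps = 11.)
Burden on buyers: $6.6; on producers: $4.4. (They sum to $11.)
The less price-elastic side of the market bears the larger share of a per-unit tax.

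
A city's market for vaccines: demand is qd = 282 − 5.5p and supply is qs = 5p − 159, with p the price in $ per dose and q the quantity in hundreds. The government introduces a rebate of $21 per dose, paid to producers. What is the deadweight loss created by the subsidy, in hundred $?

Without the subsidy, 282 − 5.5p = 5p − 159 gives 10.5p = 441, so p* = $42 and q* = 51.
With a per-unit subsidy paid to producers, each receives p + 21 per unit sold, so supply becomes qs = 5(p + 21) − 159.
Solving gives q = 106 with consumers paying $32 and producers receiving $53 (the $21 wedge).
Quantity rises by |ΔQ| = |51 − 106| = 55.
DWL = ½ · t · |ΔQ| = ½ · 21 · 55 = $577.5.

Deadweight loss = $577.5 hundred.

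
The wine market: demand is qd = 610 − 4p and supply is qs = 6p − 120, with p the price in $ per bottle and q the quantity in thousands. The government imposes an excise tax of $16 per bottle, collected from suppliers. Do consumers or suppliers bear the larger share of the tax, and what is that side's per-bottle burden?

Without the tax, 610 − 4p = 6p − 120 gives 10p = 730, so p* = $73 and q* = 318.
With the tax collected from suppliers, supply shifts: qs = 6(p − 16) − 120.
New equilibrium: consumers pay $82.6, suppliers receive $66.6, q = 279.6. (Wedge: pb − ps = 16.)
Per-bottle burden: consumers $9.6, suppliers $6.4.
Consumers take the larger share because demand is less price-elastic here (demand slope 4 vs supply slope 6).
The less price-elastic side of the market bears the larger share of a per-unit tax.

Consumers bear the larger share: $9.6 per bottle.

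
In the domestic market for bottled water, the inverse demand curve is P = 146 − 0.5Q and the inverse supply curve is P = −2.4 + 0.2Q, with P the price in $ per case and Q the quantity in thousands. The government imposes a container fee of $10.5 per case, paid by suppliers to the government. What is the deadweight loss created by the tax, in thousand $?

Deadweight loss = $78.75 thousand.

Rewrite in direct form: Qd = 292 − 2P and Qs = 5P + 12.
Without the tax, 292 − 2P = 5P + 12 gives 7P = 280, so P* = $40 and Q* = 212.
With the tax collected from suppliers, supply shifts: Qs = 5(P − 10.5) + 12.
Solving gives Q = 197 with buyers paying $47.5 and suppliers receiving $37 (the $10.5 wedge).
Quantity falls by |ΔQ| = |212 − 197| = 15.
DWL = ½ · t · |ΔQ| = ½ · 10.5 · 15 = $78.75.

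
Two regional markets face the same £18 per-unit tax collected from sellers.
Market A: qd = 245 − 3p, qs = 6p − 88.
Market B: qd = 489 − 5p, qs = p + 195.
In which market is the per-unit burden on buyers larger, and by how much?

Market A: pre-tax p* = £37, q* = 134; post-tax q = 98; per-unit burden on buyers = £12.
Market B: pre-tax p* = £49, q* = 244; post-tax q = 229; per-unit burden on buyers = £3.
Difference: £12 vs £3 → market A is larger by £9.

Market A, by £9.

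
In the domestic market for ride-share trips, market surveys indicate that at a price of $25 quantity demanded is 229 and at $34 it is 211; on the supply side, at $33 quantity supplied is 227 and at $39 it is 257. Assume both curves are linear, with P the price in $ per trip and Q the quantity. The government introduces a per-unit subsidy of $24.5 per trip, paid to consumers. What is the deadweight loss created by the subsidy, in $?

Deadweight loss = $428.75.

Demand slope: (211 − 229)/(34 − 25) = -2, so Qd = 279 − 2P.
Supply slope: (257 − 227)/(39 − 33) = 5, so Qs = 5P + 62.
Without the subsidy, 279 − 2P = 5P + 62 gives 7P = 217, so P* = $31 and Q* = 217.
With a per-unit subsidy paid to consumers, each effectively pays P − 24.5, so demand becomes Qd = 279 − 2(P − 24.5).
Solving gives Q = 252 with consumers paying $13.5 and sellers receiving $38 (the $24.5 wedge).
Quantity rises by |ΔQ| = |217 − 252| = 35.
DWL = ½ · t · |ΔQ| = ½ · 24.5 · 35 = $428.75.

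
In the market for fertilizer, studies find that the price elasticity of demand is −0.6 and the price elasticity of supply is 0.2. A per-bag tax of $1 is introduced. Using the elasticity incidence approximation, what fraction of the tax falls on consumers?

Incidence ratio: consumers' share ≈ εs / (εs + |εd|) = 0.2 / (0.2 + 0.6) = 0.25.
Supply is the less elastic side, so consumers bear the smaller share.

Consumers' share ≈ 0.25.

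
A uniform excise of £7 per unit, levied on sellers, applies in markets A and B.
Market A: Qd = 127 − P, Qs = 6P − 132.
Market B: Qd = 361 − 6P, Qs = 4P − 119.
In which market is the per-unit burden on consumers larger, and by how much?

Market A, by £3.2.

Market A: pre-tax P* = £37, Q* = 90; post-tax Q = 84; per-unit burden on consumers = £6.
Market B: pre-tax P* = £48, Q* = 73; post-tax Q = 56.2; per-unit burden on consumers = £2.8.
Difference: £6 vs £2.8 → market A is larger by £3.2.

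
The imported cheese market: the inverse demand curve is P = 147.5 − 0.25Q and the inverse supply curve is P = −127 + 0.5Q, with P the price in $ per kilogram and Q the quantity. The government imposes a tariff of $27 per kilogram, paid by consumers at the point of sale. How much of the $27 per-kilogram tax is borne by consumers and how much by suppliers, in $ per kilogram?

Consumers bear $9 per kilogram; suppliers bear $18 per kilogram.

Inverting to Q(P) form: Qd = 590 − 4P; Qs = 2P + 254.
Without the tax, 590 − 4P = 2P + 254 gives 6P = 336, so P* = $56 and Q* = 366.
With the tax collected from consumers, demand (in seller-price terms) shifts: Qd = 590 − 4(P + 27).
Solving gives Q = 330 with consumers paying $65 and suppliers receiving $38 (the $27 wedge).
Burden on consumers: $9; on suppliers: $18. (They sum to $27.)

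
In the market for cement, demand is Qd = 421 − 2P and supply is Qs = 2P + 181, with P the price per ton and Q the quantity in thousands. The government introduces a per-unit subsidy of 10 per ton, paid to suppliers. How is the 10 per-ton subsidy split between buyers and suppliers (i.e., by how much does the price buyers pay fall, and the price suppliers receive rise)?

Buyers gain 5 per ton; suppliers gain 5 per ton.

Before the subsidy: set 421 − 2P = 2P + 181 → P* = 60, Q* = 301.
With a per-unit subsidy paid to suppliers, each receives P + 10 per unit sold, so supply becomes Qs = 2(P + 10) + 181.
New equilibrium: buyers pay 55, suppliers receive 65, Q = 311. (Wedge: Pb − Ps = −10.)
Gain to buyers: 5; to suppliers: 5. (They sum to 10.)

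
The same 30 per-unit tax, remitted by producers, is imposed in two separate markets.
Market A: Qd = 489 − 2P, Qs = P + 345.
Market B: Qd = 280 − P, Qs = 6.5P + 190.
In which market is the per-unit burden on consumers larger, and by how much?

Market B, by 16.

Market A: pre-tax P* = 48, Q* = 393; post-tax Q = 373; per-unit burden on consumers = 10.
Market B: pre-tax P* = 12, Q* = 268; post-tax Q = 242; per-unit burden on consumers = 26.
Difference: 10 vs 26 → market B is larger by 16.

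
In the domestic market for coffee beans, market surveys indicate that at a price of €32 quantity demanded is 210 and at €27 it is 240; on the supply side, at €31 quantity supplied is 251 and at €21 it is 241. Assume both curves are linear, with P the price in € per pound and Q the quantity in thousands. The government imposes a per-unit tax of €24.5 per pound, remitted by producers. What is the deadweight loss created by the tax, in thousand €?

Demand slope: (240 − 210)/(27 − 32) = -6, so Qd = 402 − 6P.
Supply slope: (241 − 251)/(21 − 31) = 1, so Qs = P + 220.
Without the tax, 402 − 6P = P + 220 gives 7P = 182, so P* = €26 and Q* = 246.
With the tax collected from producers, supply shifts: Qs = (P − 24.5) + 220.
Solving gives Q = 225 with consumers paying €29.5 and producers receiving €5 (the €24.5 wedge).
Quantity falls by |ΔQ| = |246 − 225| = 21.
DWL = ½ · t · |ΔQ| = ½ · 24.5 · 21 = €257.25.

Deadweight loss = €257.25 thousand.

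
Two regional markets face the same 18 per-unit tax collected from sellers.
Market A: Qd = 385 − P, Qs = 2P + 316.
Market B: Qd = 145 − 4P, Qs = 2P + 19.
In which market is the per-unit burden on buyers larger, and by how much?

Market A, by 6.

Market A: pre-tax P* = 23, Q* = 362; post-tax Q = 350; per-unit burden on buyers = 12.
Market B: pre-tax P* = 21, Q* = 61; post-tax Q = 37; per-unit burden on buyers = 6.
Difference: 12 vs 6 → market A is larger by 6.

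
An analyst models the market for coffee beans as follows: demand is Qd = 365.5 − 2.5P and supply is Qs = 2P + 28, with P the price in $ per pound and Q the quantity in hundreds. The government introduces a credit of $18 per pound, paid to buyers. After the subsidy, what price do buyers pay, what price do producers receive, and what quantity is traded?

Buyers pay $67; producers receive $85; quantity = 198.

Before the subsidy: set 365.5 − 2.5P = 2P + 28 → P* = $75, Q* = 178.
With a per-unit subsidy paid to buyers, each effectively pays P − 18, so demand becomes Qd = 365.5 − 2.5(P − 18).
New equilibrium: buyers pay $67, producers receive $85, Q = 198. (Wedge: Pb − Ps = −18.)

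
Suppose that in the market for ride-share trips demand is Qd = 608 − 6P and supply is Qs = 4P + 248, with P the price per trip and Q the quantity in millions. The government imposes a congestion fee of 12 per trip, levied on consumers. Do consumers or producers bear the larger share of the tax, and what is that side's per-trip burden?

Without the tax, 608 − 6P = 4P + 248 gives 10P = 360, so P* = 36 and Q* = 392.
With the tax collected from consumers, demand (in seller-price terms) shifts: Qd = 608 − 6(P + 12).
New equilibrium: consumers pay 40.8, producers receive 28.8, Q = 363.2. (Wedge: Pb − Ps = 12.)
Per-trip burden: consumers 4.8, producers 7.2.
Producers take the larger share because supply is less price-elastic here (demand slope 6 vs supply slope 4).

Producers bear the larger share: 7.2 per trip.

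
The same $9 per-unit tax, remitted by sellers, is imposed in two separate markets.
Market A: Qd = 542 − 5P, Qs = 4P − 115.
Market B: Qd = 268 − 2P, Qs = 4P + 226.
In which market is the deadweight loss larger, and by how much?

Market A, by $36.

Market A: pre-tax P* = $73, Q* = 177; post-tax Q = 157; deadweight loss = $90.
Market B: pre-tax P* = $7, Q* = 254; post-tax Q = 242; deadweight loss = $54.
Difference: $90 vs $54 → market A is larger by $36.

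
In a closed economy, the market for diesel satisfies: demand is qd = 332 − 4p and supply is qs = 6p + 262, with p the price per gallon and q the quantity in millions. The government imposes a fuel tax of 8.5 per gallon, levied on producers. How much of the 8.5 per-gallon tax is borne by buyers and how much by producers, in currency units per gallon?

Buyers bear 5.1 per gallon; producers bear 3.4 per gallon.

Without the tax, 332 − 4p = 6p + 262 gives 10p = 70, so p* = 7 and q* = 304.
With the tax collected from producers, supply shifts: qs = 6(p − 8.5) + 262.
New equilibrium: buyers pay 12.1, producers receive 3.6, q = 283.6. (Wedge: pb − ps = 8.5.)
Burden on buyers: 5.1; on producers: 3.4. (They sum to 8.5.)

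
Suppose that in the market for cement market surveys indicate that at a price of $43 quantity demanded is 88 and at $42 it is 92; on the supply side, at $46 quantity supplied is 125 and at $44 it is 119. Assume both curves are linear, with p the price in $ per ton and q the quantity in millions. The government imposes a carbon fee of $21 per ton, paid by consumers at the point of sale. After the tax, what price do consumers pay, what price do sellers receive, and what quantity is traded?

Consumers pay $48; sellers receive $27; quantity = 68.

Demand slope: (92 − 88)/(42 − 43) = -4, so qd = 260 − 4p.
Supply slope: (119 − 125)/(44 − 46) = 3, so qs = 3p − 13.
Without the tax, 260 − 4p = 3p − 13 gives 7p = 273, so p* = $39 and q* = 104.
With the tax collected from consumers, demand (in seller-price terms) shifts: qd = 260 − 4(p + 21).
Solving gives q = 68 with consumers paying $48 and sellers receiving $27 (the $21 wedge).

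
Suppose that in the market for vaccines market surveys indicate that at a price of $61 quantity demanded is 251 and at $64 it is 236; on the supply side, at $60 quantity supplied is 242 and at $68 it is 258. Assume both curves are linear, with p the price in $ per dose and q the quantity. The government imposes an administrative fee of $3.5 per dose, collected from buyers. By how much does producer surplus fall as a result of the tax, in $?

Demand slope: (236 − 251)/(64 − 61) = -5, so qd = 556 − 5p.
Supply slope: (258 − 242)/(68 − 60) = 2, so qs = 2p + 122.
Before the tax: set 556 − 5p = 2p + 122 → p* = $62, q* = 246.
With the tax collected from buyers, demand (in seller-price terms) shifts: qd = 556 − 5(p + 3.5).
New equilibrium: buyers pay $63, sellers receive $59.5, q = 241. (Wedge: pb − ps = 3.5.)
ΔPS is the trapezoid between Q = 241 and Q = 246 of height $2.5: ½ · (246 + 241) · 2.5 = $608.75.

Producer surplus falls by $608.75.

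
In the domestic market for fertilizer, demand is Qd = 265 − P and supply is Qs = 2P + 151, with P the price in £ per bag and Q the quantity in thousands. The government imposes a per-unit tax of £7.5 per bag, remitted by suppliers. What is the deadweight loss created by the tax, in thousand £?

Deadweight loss = £18.75 thousand.

Before the tax: set 265 − P = 2P + 151 → P* = £38, Q* = 227.
With the tax collected from suppliers, supply shifts: Qs = 2(P − 7.5) + 151.
New equilibrium: consumers pay £43, suppliers receive £35.5, Q = 222. (Wedge: Pb − Ps = 7.5.)
Quantity falls by |ΔQ| = |227 − 222| = 5.
DWL = ½ · t · |ΔQ| = ½ · 7.5 · 5 = £18.75.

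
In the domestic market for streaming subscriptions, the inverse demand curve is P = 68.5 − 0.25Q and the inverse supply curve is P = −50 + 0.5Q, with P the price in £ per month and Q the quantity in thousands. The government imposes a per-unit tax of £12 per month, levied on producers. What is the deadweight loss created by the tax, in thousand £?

Deadweight loss = £96 thousand.

Rewrite in direct form: Qd = 274 − 4P and Qs = 2P + 100.
Without the tax, 274 − 4P = 2P + 100 gives 6P = 174, so P* = £29 and Q* = 158.
With the tax collected from producers, supply shifts: Qs = 2(P − 12) + 100.
Solving gives Q = 142 with buyers paying £33 and producers receiving £21 (the £12 wedge).
Quantity falls by |ΔQ| = |158 − 142| = 16.
DWL = ½ · t · |ΔQ| = ½ · 12 · 16 = £96.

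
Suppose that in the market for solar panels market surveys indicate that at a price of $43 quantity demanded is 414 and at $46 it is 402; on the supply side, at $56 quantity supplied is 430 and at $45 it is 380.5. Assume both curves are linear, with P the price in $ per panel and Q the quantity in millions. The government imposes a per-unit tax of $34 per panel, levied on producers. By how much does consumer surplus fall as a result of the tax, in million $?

Demand slope: (402 − 414)/(46 − 43) = -4, so Qd = 586 − 4P.
Supply slope: (380.5 − 430)/(45 − 56) = 4.5, so Qs = 4.5P + 178.
Without the tax, 586 − 4P = 4.5P + 178 gives 8.5P = 408, so P* = $48 and Q* = 394.
With the tax collected from producers, supply shifts: Qs = 4.5(P − 34) + 178.
Solving gives Q = 322 with buyers paying $66 and producers receiving $32 (the $34 wedge).
ΔCS is the trapezoid between Q = 322 and Q = 394 of height $18: ½ · (394 + 322) · 18 = $6444.

Consumer surplus falls by $6444 million.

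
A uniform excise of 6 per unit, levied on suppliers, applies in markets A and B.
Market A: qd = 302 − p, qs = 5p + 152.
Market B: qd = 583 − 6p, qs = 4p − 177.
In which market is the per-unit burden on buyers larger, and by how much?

Market A: pre-tax p* = 25, q* = 277; post-tax q = 272; per-unit burden on buyers = 5.
Market B: pre-tax p* = 76, q* = 127; post-tax q = 112.6; per-unit burden on buyers = 2.4.
Difference: 5 vs 2.4 → market A is larger by 2.6.

Market A, by 2.6.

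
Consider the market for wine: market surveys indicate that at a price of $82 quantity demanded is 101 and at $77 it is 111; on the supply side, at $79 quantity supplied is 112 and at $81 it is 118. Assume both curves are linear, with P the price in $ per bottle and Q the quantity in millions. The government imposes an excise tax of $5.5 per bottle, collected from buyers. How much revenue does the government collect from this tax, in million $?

Demand slope: (111 − 101)/(77 − 82) = -2, so Qd = 265 − 2P.
Supply slope: (118 − 112)/(81 − 79) = 3, so Qs = 3P − 125.
Before the tax: set 265 − 2P = 3P − 125 → P* = $78, Q* = 109.
With the tax collected from buyers, demand (in seller-price terms) shifts: Qd = 265 − 2(P + 5.5).
Solving gives Q = 102.4 with buyers paying $81.3 and sellers receiving $75.8 (the $5.5 wedge).
Revenue = t · Q = 5.5 · 102.4 = $563.2.

Tax revenue = $563.2 million.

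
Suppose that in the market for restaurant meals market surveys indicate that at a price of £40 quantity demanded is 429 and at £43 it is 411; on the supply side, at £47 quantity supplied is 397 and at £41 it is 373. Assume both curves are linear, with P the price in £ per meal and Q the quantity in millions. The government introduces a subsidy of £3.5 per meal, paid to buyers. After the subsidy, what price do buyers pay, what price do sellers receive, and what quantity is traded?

Buyers pay £44.6; sellers receive £48.1; quantity = 401.4.

Demand slope: (411 − 429)/(43 − 40) = -6, so Qd = 669 − 6P.
Supply slope: (373 − 397)/(41 − 47) = 4, so Qs = 4P + 209.
Without the subsidy, 669 − 6P = 4P + 209 gives 10P = 460, so P* = £46 and Q* = 393.
With a per-unit subsidy paid to buyers, each effectively pays P − 3.5, so demand becomes Qd = 669 − 6(P − 3.5).
New equilibrium: buyers pay £44.6, sellers receive £48.1, Q = 401.4. (Wedge: Pb − Ps = −3.5.)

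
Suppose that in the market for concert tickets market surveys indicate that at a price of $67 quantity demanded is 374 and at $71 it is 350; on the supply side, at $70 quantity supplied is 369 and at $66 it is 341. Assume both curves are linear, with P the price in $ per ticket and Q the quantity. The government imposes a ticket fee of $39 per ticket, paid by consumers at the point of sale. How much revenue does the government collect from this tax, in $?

Demand slope: (350 − 374)/(71 − 67) = -6, so Qd = 776 − 6P.
Supply slope: (341 − 369)/(66 − 70) = 7, so Qs = 7P − 121.
Before the tax: set 776 − 6P = 7P − 121 → P* = $69, Q* = 362.
With the tax collected from consumers, demand (in seller-price terms) shifts: Qd = 776 − 6(P + 39).
New equilibrium: consumers pay $90, suppliers receive $51, Q = 236. (Wedge: Pb − Ps = 39.)
Revenue = t · Q = 39 · 236 = $9204.

Tax revenue = $9204.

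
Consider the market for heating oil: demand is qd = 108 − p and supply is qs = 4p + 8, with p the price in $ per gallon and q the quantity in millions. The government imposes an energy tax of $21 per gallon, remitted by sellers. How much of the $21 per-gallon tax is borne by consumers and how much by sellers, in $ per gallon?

Consumers bear $16.8 per gallon; sellers bear $4.2 per gallon.

Without the tax, 108 − p = 4p + 8 gives 5p = 100, so p* = $20 and q* = 88.
With the tax collected from sellers, supply shifts: qs = 4(p − 21) + 8.
New equilibrium: consumers pay $36.8, sellers receive $15.8, q = 71.2. (Wedge: pb − ps = 21.)
Burden on consumers: $16.8; on sellers: $4.2. (They sum to $21.)
The less price-elastic side of the market bears the larger share of a per-unit tax.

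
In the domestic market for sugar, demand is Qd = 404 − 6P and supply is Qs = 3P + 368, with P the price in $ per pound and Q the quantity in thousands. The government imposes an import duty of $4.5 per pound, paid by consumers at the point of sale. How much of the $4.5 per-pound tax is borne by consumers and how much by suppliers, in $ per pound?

Without the tax, 404 − 6P = 3P + 368 gives 9P = 36, so P* = $4 and Q* = 380.
With the tax collected from consumers, demand (in seller-price terms) shifts: Qd = 404 − 6(P + 4.5).
New equilibrium: consumers pay $5.5, suppliers receive $1, Q = 371. (Wedge: Pb − Ps = 4.5.)
Burden on consumers: $1.5; on suppliers: $3. (They sum to $4.5.)
The less price-elastic side of the market bears the larger share of a per-unit tax.

Consumers bear $1.5 per pound; suppliers bear $3 per pound.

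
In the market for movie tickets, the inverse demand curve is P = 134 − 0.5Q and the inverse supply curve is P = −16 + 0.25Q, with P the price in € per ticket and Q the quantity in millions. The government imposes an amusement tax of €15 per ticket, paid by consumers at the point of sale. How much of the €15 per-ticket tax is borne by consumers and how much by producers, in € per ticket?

Inverting to Q(P) form: Qd = 268 − 2P; Qs = 4P + 64.
Before the tax: set 268 − 2P = 4P + 64 → P* = €34, Q* = 200.
With the tax collected from consumers, demand (in seller-price terms) shifts: Qd = 268 − 2(P + 15).
New equilibrium: consumers pay €44, producers receive €29, Q = 180. (Wedge: Pb − Ps = 15.)
Burden on consumers: €10; on producers: €5. (They sum to €15.)
The less price-elastic side of the market bears the larger share of a per-unit tax.

Consumers bear €10 per ticket; producers bear €5 per ticket.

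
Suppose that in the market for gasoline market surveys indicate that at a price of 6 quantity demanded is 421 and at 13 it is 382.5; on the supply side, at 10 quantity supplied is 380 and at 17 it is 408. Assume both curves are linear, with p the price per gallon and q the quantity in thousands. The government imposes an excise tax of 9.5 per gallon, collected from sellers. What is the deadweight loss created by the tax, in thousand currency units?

Deadweight loss = 104.5 thousand.

Demand slope: (382.5 − 421)/(13 − 6) = -5.5, so qd = 454 − 5.5p.
Supply slope: (408 − 380)/(17 − 10) = 4, so qs = 4p + 340.
Before the tax: set 454 − 5.5p = 4p + 340 → p* = 12, q* = 388.
With the tax collected from sellers, supply shifts: qs = 4(p − 9.5) + 340.
Solving gives q = 366 with consumers paying 16 and sellers receiving 6.5 (the 9.5 wedge).
Quantity falls by |ΔQ| = |388 − 366| = 22.
DWL = ½ · t · |ΔQ| = ½ · 9.5 · 22 = 104.5.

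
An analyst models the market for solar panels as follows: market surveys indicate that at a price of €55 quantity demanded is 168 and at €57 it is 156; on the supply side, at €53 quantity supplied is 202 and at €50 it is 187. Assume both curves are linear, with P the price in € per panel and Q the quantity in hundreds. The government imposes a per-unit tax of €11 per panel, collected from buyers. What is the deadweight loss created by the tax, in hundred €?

Demand slope: (156 − 168)/(57 − 55) = -6, so Qd = 498 − 6P.
Supply slope: (187 − 202)/(50 − 53) = 5, so Qs = 5P − 63.
Before the tax: set 498 − 6P = 5P − 63 → P* = €51, Q* = 192.
With the tax collected from buyers, demand (in seller-price terms) shifts: Qd = 498 − 6(P + 11).
New equilibrium: buyers pay €56, producers receive €45, Q = 162. (Wedge: Pb − Ps = 11.)
Quantity falls by |ΔQ| = |192 − 162| = 30.
DWL = ½ · t · |ΔQ| = ½ · 11 · 30 = €165.

Deadweight loss = €165 hundred.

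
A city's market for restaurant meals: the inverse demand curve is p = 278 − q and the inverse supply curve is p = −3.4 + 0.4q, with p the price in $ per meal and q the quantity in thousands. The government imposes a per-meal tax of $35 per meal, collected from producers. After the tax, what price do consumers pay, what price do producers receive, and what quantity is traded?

Inverting to q(p) form: qd = 278 − p; qs = 2.5p + 8.5.
Without the tax, 278 − p = 2.5p + 8.5 gives 3.5p = 269.5, so p* = $77 and q* = 201.
With the tax collected from producers, supply shifts: qs = 2.5(p − 35) + 8.5.
New equilibrium: consumers pay $102, producers receive $67, q = 176. (Wedge: pb − ps = 35.)

Consumers pay $102; producers receive $67; quantity = 176.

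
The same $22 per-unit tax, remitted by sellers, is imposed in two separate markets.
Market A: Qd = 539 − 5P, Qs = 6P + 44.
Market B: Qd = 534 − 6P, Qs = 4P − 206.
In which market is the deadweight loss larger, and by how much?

Market A: pre-tax P* = $45, Q* = 314; post-tax Q = 254; deadweight loss = $660.
Market B: pre-tax P* = $74, Q* = 90; post-tax Q = 37.2; deadweight loss = $580.8.
Difference: $660 vs $580.8 → market A is larger by $79.2.

Market A, by $79.2.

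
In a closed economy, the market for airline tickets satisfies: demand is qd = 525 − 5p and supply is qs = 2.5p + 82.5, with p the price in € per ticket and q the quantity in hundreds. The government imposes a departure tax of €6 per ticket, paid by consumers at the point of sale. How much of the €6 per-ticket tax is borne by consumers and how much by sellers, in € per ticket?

Before the tax: set 525 − 5p = 2.5p + 82.5 → p* = €59, q* = 230.
With the tax collected from consumers, demand (in seller-price terms) shifts: qd = 525 − 5(p + 6).
New equilibrium: consumers pay €61, sellers receive €55, q = 220. (Wedge: pb − ps = 6.)
Burden on consumers: €2; on sellers: €4. (They sum to €6.)

Consumers bear €2 per ticket; sellers bear €4 per ticket.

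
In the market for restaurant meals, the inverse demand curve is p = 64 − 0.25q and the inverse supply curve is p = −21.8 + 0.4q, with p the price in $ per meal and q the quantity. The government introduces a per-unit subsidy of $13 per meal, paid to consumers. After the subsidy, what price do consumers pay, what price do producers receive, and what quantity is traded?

Consumers pay $26; producers receive $39; quantity = 152.

Inverting to q(p) form: qd = 256 − 4p; qs = 2.5p + 54.5.
Without the subsidy, 256 − 4p = 2.5p + 54.5 gives 6.5p = 201.5, so p* = $31 and q* = 132.
With a per-unit subsidy paid to consumers, each effectively pays p − 13, so demand becomes qd = 256 − 4(p − 13).
New equilibrium: consumers pay $26, producers receive $39, q = 152. (Wedge: pb − ps = −13.)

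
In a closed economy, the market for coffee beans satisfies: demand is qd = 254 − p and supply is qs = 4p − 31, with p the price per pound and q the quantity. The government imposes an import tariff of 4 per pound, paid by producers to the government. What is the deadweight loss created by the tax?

Deadweight loss = 6.4.

Before the tax: set 254 − p = 4p − 31 → p* = 57, q* = 197.
With the tax collected from producers, supply shifts: qs = 4(p − 4) − 31.
New equilibrium: consumers pay 60.2, producers receive 56.2, q = 193.8. (Wedge: pb − ps = 4.)
Quantity falls by |ΔQ| = |197 − 193.8| = 3.2.
DWL = ½ · t · |ΔQ| = ½ · 4 · 3.2 = 6.4.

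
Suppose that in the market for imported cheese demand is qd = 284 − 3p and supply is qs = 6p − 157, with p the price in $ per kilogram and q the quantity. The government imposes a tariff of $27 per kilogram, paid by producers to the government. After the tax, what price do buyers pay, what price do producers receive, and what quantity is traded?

Buyers pay $67; producers receive $40; quantity = 83.

Without the tax, 284 − 3p = 6p − 157 gives 9p = 441, so p* = $49 and q* = 137.
With the tax collected from producers, supply shifts: qs = 6(p − 27) − 157.
Solving gives q = 83 with buyers paying $67 and producers receiving $40 (the $27 wedge).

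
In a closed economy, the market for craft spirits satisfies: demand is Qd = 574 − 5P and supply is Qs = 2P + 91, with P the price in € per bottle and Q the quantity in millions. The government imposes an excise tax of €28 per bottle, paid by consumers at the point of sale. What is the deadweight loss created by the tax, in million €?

Deadweight loss = €560 million.

Before the tax: set 574 − 5P = 2P + 91 → P* = €69, Q* = 229.
With the tax collected from consumers, demand (in seller-price terms) shifts: Qd = 574 − 5(P + 28).
Solving gives Q = 189 with consumers paying €77 and suppliers receiving €49 (the €28 wedge).
Quantity falls by |ΔQ| = |229 − 189| = 40.
DWL = ½ · t · |ΔQ| = ½ · 28 · 40 = €560.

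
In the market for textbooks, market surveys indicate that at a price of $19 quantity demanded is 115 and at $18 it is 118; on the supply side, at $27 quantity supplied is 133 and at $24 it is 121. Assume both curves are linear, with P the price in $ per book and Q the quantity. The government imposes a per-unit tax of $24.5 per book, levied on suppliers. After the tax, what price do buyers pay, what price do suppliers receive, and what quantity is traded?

Demand slope: (118 − 115)/(18 − 19) = -3, so Qd = 172 − 3P.
Supply slope: (121 − 133)/(24 − 27) = 4, so Qs = 4P + 25.
Without the tax, 172 − 3P = 4P + 25 gives 7P = 147, so P* = $21 and Q* = 109.
With the tax collected from suppliers, supply shifts: Qs = 4(P − 24.5) + 25.
New equilibrium: buyers pay $35, suppliers receive $10.5, Q = 67. (Wedge: Pb − Ps = 24.5.)

Buyers pay $35; suppliers receive $10.5; quantity = 67.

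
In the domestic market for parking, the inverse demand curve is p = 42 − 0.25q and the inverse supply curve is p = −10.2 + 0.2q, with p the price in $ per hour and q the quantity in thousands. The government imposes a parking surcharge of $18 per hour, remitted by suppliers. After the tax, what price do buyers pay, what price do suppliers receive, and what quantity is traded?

Buyers pay $23; suppliers receive $5; quantity = 76.

Rewrite in direct form: qd = 168 − 4p and qs = 5p + 51.
Without the tax, 168 − 4p = 5p + 51 gives 9p = 117, so p* = $13 and q* = 116.
With the tax collected from suppliers, supply shifts: qs = 5(p − 18) + 51.
New equilibrium: buyers pay $23, suppliers receive $5, q = 76. (Wedge: pb − ps = 18.)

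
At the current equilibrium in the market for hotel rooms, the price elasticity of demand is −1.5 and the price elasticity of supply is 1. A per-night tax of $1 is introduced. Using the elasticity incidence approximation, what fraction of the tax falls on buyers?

Buyers' share ≈ 0.4.

Incidence ratio: buyers' share ≈ εs / (εs + |εd|) = 1 / (1 + 1.5) = 0.4.
Supply is the less elastic side, so buyers bear the smaller share.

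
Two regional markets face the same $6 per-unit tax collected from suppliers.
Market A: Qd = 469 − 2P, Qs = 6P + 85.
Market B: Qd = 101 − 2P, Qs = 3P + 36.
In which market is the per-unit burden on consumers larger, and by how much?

Market A: pre-tax P* = $48, Q* = 373; post-tax Q = 364; per-unit burden on consumers = $4.5.
Market B: pre-tax P* = $13, Q* = 75; post-tax Q = 67.8; per-unit burden on consumers = $3.6.
Difference: $4.5 vs $3.6 → market A is larger by $0.9.

Market A, by $0.9.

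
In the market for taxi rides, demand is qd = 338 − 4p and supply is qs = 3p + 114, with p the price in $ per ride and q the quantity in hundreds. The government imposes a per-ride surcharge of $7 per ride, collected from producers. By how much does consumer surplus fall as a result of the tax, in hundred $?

Consumer surplus falls by $612 hundred.

Without the tax, 338 − 4p = 3p + 114 gives 7p = 224, so p* = $32 and q* = 210.
With the tax collected from producers, supply shifts: qs = 3(p − 7) + 114.
New equilibrium: buyers pay $35, producers receive $28, q = 198. (Wedge: pb − ps = 7.)
ΔCS is the trapezoid between Q = 198 and Q = 210 of height $3: ½ · (210 + 198) · 3 = $612.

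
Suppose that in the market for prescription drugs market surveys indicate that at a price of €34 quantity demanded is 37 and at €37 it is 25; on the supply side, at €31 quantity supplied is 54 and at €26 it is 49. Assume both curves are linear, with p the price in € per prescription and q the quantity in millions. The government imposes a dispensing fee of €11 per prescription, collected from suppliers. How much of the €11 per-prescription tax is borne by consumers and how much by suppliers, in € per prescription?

Consumers bear €2.2 per prescription; suppliers bear €8.8 per prescription.

Demand slope: (25 − 37)/(37 − 34) = -4, so qd = 173 − 4p.
Supply slope: (49 − 54)/(26 − 31) = 1, so qs = p + 23.
Without the tax, 173 − 4p = p + 23 gives 5p = 150, so p* = €30 and q* = 53.
With the tax collected from suppliers, supply shifts: qs = (p − 11) + 23.
New equilibrium: consumers pay €32.2, suppliers receive €21.2, q = 44.2. (Wedge: pb − ps = 11.)
Burden on consumers: €2.2; on suppliers: €8.8. (They sum to €11.)
The less price-elastic side of the market bears the larger share of a per-unit tax.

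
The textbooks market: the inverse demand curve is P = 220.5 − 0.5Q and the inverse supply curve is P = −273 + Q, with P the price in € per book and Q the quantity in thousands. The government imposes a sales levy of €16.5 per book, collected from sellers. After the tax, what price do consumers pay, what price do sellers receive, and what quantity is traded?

Rewrite in direct form: Qd = 441 − 2P and Qs = P + 273.
Without the tax, 441 − 2P = P + 273 gives 3P = 168, so P* = €56 and Q* = 329.
With the tax collected from sellers, supply shifts: Qs = (P − 16.5) + 273.
New equilibrium: consumers pay €61.5, sellers receive €45, Q = 318. (Wedge: Pb − Ps = 16.5.)
The less price-elastic side of the market bears the larger share of a per-unit tax.

Consumers pay €61.5; sellers receive €45; quantity = 318.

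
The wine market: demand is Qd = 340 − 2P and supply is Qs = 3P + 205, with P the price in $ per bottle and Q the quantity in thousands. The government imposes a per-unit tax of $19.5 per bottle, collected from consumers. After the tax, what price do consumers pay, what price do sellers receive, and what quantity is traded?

Before the tax: set 340 − 2P = 3P + 205 → P* = $27, Q* = 286.
With the tax collected from consumers, demand (in seller-price terms) shifts: Qd = 340 − 2(P + 19.5).
Solving gives Q = 262.6 with consumers paying $38.7 and sellers receiving $19.2 (the $19.5 wedge).

Consumers pay $38.7; sellers receive $19.2; quantity = 262.6.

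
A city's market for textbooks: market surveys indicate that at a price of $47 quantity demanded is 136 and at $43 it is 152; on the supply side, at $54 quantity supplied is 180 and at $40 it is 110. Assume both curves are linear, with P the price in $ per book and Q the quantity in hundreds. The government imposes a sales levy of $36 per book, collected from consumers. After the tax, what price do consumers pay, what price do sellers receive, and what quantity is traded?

Demand slope: (152 − 136)/(43 − 47) = -4, so Qd = 324 − 4P.
Supply slope: (110 − 180)/(40 − 54) = 5, so Qs = 5P − 90.
Without the tax, 324 − 4P = 5P − 90 gives 9P = 414, so P* = $46 and Q* = 140.
With the tax collected from consumers, demand (in seller-price terms) shifts: Qd = 324 − 4(P + 36).
Solving gives Q = 60 with consumers paying $66 and sellers receiving $30 (the $36 wedge).
The less price-elastic side of the market bears the larger share of a per-unit tax.

Consumers pay $66; sellers receive $30; quantity = 60.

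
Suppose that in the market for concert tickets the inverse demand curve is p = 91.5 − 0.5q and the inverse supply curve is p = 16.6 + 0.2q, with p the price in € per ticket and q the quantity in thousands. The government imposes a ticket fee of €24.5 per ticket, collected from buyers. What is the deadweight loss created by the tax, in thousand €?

Deadweight loss = €428.75 thousand.

Rewrite in direct form: qd = 183 − 2p and qs = 5p − 83.
Before the tax: set 183 − 2p = 5p − 83 → p* = €38, q* = 107.
With the tax collected from buyers, demand (in seller-price terms) shifts: qd = 183 − 2(p + 24.5).
Solving gives q = 72 with buyers paying €55.5 and producers receiving €31 (the €24.5 wedge).
Quantity falls by |ΔQ| = |107 − 72| = 35.
DWL = ½ · t · |ΔQ| = ½ · 24.5 · 35 = €428.75.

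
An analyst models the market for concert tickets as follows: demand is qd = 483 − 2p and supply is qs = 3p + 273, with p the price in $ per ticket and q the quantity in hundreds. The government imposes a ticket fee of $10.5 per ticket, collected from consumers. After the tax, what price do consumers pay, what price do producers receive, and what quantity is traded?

Consumers pay $48.3; producers receive $37.8; quantity = 386.4.

Without the tax, 483 − 2p = 3p + 273 gives 5p = 210, so p* = $42 and q* = 399.
With the tax collected from consumers, demand (in seller-price terms) shifts: qd = 483 − 2(p + 10.5).
New equilibrium: consumers pay $48.3, producers receive $37.8, q = 386.4. (Wedge: pb − ps = 10.5.)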